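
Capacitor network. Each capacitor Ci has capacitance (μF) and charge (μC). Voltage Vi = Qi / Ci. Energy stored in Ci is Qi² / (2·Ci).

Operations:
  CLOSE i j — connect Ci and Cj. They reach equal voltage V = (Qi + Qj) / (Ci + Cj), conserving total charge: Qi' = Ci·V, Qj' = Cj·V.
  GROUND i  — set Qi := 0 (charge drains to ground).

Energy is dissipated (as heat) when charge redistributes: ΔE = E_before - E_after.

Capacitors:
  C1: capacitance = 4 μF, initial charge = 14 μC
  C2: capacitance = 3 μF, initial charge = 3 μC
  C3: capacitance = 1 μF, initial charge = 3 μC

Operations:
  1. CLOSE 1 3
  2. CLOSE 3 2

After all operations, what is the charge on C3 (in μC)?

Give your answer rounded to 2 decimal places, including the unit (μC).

Initial: C1(4μF, Q=14μC, V=3.50V), C2(3μF, Q=3μC, V=1.00V), C3(1μF, Q=3μC, V=3.00V)
Op 1: CLOSE 1-3: Q_total=17.00, C_total=5.00, V=3.40; Q1=13.60, Q3=3.40; dissipated=0.100
Op 2: CLOSE 3-2: Q_total=6.40, C_total=4.00, V=1.60; Q3=1.60, Q2=4.80; dissipated=2.160
Final charges: Q1=13.60, Q2=4.80, Q3=1.60

Answer: 1.60 μC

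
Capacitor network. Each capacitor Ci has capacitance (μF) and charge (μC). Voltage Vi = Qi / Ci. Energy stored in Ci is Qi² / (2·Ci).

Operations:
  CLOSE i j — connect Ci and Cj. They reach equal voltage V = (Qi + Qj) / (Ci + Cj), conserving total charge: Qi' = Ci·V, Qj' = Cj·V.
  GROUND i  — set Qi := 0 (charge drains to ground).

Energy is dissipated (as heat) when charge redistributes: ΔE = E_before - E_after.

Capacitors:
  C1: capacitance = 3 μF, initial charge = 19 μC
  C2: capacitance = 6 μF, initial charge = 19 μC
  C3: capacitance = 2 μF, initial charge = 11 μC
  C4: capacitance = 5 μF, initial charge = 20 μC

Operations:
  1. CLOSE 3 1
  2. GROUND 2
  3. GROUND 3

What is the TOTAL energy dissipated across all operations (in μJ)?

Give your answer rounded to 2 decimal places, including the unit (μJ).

Initial: C1(3μF, Q=19μC, V=6.33V), C2(6μF, Q=19μC, V=3.17V), C3(2μF, Q=11μC, V=5.50V), C4(5μF, Q=20μC, V=4.00V)
Op 1: CLOSE 3-1: Q_total=30.00, C_total=5.00, V=6.00; Q3=12.00, Q1=18.00; dissipated=0.417
Op 2: GROUND 2: Q2=0; energy lost=30.083
Op 3: GROUND 3: Q3=0; energy lost=36.000
Total dissipated: 66.500 μJ

Answer: 66.50 μJ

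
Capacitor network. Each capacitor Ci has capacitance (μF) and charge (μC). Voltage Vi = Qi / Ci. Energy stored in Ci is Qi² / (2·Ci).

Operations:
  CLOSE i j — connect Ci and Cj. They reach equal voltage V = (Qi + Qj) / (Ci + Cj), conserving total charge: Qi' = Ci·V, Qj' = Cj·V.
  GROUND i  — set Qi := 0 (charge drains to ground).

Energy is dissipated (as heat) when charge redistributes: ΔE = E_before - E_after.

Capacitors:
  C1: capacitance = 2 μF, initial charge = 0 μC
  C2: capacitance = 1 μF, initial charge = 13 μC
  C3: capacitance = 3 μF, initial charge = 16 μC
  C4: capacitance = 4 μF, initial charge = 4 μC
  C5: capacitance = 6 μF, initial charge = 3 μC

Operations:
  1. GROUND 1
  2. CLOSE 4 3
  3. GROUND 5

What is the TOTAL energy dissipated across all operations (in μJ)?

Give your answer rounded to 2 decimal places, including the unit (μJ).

Initial: C1(2μF, Q=0μC, V=0.00V), C2(1μF, Q=13μC, V=13.00V), C3(3μF, Q=16μC, V=5.33V), C4(4μF, Q=4μC, V=1.00V), C5(6μF, Q=3μC, V=0.50V)
Op 1: GROUND 1: Q1=0; energy lost=0.000
Op 2: CLOSE 4-3: Q_total=20.00, C_total=7.00, V=2.86; Q4=11.43, Q3=8.57; dissipated=16.095
Op 3: GROUND 5: Q5=0; energy lost=0.750
Total dissipated: 16.845 μJ

Answer: 16.85 μJ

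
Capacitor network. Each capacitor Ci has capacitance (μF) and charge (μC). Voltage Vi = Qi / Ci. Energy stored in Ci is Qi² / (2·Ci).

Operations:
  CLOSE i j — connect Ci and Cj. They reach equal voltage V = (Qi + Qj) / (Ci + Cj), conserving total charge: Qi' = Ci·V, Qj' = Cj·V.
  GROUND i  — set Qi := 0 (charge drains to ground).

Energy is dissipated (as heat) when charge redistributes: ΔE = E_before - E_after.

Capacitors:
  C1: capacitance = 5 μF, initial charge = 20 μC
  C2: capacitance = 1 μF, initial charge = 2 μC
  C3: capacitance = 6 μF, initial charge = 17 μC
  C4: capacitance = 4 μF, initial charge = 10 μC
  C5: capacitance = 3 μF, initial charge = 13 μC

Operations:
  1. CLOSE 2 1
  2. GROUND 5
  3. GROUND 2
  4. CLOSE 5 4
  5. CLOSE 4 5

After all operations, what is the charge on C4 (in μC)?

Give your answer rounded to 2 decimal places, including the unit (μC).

Answer: 5.71 μC

Derivation:
Initial: C1(5μF, Q=20μC, V=4.00V), C2(1μF, Q=2μC, V=2.00V), C3(6μF, Q=17μC, V=2.83V), C4(4μF, Q=10μC, V=2.50V), C5(3μF, Q=13μC, V=4.33V)
Op 1: CLOSE 2-1: Q_total=22.00, C_total=6.00, V=3.67; Q2=3.67, Q1=18.33; dissipated=1.667
Op 2: GROUND 5: Q5=0; energy lost=28.167
Op 3: GROUND 2: Q2=0; energy lost=6.722
Op 4: CLOSE 5-4: Q_total=10.00, C_total=7.00, V=1.43; Q5=4.29, Q4=5.71; dissipated=5.357
Op 5: CLOSE 4-5: Q_total=10.00, C_total=7.00, V=1.43; Q4=5.71, Q5=4.29; dissipated=0.000
Final charges: Q1=18.33, Q2=0.00, Q3=17.00, Q4=5.71, Q5=4.29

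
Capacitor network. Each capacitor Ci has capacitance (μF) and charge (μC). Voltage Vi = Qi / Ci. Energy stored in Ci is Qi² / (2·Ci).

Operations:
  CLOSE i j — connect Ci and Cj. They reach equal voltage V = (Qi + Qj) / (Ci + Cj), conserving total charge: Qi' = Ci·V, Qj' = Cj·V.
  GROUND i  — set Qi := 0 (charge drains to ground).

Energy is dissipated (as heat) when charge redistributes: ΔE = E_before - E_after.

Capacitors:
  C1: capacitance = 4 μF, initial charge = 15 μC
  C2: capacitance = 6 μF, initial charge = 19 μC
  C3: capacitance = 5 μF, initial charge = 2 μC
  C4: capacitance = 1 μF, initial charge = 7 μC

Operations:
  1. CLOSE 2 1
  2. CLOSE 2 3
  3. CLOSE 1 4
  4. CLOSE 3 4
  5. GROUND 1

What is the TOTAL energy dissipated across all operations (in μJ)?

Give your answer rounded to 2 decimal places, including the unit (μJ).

Initial: C1(4μF, Q=15μC, V=3.75V), C2(6μF, Q=19μC, V=3.17V), C3(5μF, Q=2μC, V=0.40V), C4(1μF, Q=7μC, V=7.00V)
Op 1: CLOSE 2-1: Q_total=34.00, C_total=10.00, V=3.40; Q2=20.40, Q1=13.60; dissipated=0.408
Op 2: CLOSE 2-3: Q_total=22.40, C_total=11.00, V=2.04; Q2=12.22, Q3=10.18; dissipated=12.273
Op 3: CLOSE 1-4: Q_total=20.60, C_total=5.00, V=4.12; Q1=16.48, Q4=4.12; dissipated=5.184
Op 4: CLOSE 3-4: Q_total=14.30, C_total=6.00, V=2.38; Q3=11.92, Q4=2.38; dissipated=1.809
Op 5: GROUND 1: Q1=0; energy lost=33.949
Total dissipated: 53.623 μJ

Answer: 53.62 μJ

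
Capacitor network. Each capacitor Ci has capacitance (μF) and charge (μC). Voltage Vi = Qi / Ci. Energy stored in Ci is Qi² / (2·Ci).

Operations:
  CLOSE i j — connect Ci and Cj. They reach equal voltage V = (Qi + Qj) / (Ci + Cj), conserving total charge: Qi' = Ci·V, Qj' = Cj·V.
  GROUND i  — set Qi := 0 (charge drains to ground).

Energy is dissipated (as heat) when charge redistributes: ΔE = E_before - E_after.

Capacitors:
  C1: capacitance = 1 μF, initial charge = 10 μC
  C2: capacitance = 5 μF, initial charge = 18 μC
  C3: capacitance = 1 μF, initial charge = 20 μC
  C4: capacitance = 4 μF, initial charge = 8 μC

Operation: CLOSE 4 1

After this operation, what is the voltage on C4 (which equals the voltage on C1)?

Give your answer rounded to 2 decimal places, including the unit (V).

Answer: 3.60 V

Derivation:
Initial: C1(1μF, Q=10μC, V=10.00V), C2(5μF, Q=18μC, V=3.60V), C3(1μF, Q=20μC, V=20.00V), C4(4μF, Q=8μC, V=2.00V)
Op 1: CLOSE 4-1: Q_total=18.00, C_total=5.00, V=3.60; Q4=14.40, Q1=3.60; dissipated=25.600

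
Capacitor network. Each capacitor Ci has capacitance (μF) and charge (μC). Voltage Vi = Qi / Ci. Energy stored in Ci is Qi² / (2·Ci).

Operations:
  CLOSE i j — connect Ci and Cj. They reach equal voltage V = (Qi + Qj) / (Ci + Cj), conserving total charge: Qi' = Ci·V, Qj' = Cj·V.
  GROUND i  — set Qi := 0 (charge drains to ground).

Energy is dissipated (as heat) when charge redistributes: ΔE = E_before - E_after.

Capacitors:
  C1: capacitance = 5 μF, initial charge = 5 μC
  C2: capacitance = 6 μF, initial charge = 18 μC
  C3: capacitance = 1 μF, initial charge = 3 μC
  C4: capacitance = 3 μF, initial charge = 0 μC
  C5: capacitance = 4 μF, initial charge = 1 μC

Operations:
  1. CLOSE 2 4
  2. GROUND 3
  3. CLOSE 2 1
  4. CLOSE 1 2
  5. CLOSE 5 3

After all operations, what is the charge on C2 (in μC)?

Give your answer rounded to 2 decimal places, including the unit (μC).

Answer: 9.27 μC

Derivation:
Initial: C1(5μF, Q=5μC, V=1.00V), C2(6μF, Q=18μC, V=3.00V), C3(1μF, Q=3μC, V=3.00V), C4(3μF, Q=0μC, V=0.00V), C5(4μF, Q=1μC, V=0.25V)
Op 1: CLOSE 2-4: Q_total=18.00, C_total=9.00, V=2.00; Q2=12.00, Q4=6.00; dissipated=9.000
Op 2: GROUND 3: Q3=0; energy lost=4.500
Op 3: CLOSE 2-1: Q_total=17.00, C_total=11.00, V=1.55; Q2=9.27, Q1=7.73; dissipated=1.364
Op 4: CLOSE 1-2: Q_total=17.00, C_total=11.00, V=1.55; Q1=7.73, Q2=9.27; dissipated=0.000
Op 5: CLOSE 5-3: Q_total=1.00, C_total=5.00, V=0.20; Q5=0.80, Q3=0.20; dissipated=0.025
Final charges: Q1=7.73, Q2=9.27, Q3=0.20, Q4=6.00, Q5=0.80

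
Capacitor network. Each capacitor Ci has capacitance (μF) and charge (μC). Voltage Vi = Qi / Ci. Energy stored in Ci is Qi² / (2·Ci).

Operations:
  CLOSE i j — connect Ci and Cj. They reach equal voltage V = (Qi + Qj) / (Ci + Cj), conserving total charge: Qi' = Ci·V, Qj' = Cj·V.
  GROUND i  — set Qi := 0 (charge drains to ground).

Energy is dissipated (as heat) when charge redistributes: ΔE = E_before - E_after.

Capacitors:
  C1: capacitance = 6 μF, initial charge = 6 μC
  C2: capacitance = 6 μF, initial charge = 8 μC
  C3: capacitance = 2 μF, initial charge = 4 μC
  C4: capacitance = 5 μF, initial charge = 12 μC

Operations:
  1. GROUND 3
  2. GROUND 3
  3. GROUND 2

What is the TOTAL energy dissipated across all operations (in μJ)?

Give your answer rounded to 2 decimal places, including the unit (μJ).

Initial: C1(6μF, Q=6μC, V=1.00V), C2(6μF, Q=8μC, V=1.33V), C3(2μF, Q=4μC, V=2.00V), C4(5μF, Q=12μC, V=2.40V)
Op 1: GROUND 3: Q3=0; energy lost=4.000
Op 2: GROUND 3: Q3=0; energy lost=0.000
Op 3: GROUND 2: Q2=0; energy lost=5.333
Total dissipated: 9.333 μJ

Answer: 9.33 μJ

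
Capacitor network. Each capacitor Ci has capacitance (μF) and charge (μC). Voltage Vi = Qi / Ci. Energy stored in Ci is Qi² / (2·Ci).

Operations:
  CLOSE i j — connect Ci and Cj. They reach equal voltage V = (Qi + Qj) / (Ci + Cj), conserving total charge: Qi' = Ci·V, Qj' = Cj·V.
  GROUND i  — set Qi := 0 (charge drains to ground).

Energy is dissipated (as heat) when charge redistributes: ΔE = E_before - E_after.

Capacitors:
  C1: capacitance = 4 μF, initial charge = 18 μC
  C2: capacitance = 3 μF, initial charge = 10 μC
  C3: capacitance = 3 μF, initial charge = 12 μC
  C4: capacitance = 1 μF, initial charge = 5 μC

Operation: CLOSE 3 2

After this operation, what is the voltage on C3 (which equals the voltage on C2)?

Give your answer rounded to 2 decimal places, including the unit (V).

Initial: C1(4μF, Q=18μC, V=4.50V), C2(3μF, Q=10μC, V=3.33V), C3(3μF, Q=12μC, V=4.00V), C4(1μF, Q=5μC, V=5.00V)
Op 1: CLOSE 3-2: Q_total=22.00, C_total=6.00, V=3.67; Q3=11.00, Q2=11.00; dissipated=0.333

Answer: 3.67 V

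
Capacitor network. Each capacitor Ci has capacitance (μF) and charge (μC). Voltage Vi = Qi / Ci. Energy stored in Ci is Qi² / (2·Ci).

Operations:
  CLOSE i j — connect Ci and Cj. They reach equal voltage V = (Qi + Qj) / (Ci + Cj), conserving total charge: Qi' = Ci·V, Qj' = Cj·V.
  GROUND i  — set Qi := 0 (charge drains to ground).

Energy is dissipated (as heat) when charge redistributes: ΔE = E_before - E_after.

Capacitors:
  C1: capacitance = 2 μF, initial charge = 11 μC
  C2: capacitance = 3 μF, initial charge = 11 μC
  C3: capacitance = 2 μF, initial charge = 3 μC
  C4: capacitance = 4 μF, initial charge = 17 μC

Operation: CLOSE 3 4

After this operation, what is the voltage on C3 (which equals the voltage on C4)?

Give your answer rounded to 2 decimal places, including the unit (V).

Answer: 3.33 V

Derivation:
Initial: C1(2μF, Q=11μC, V=5.50V), C2(3μF, Q=11μC, V=3.67V), C3(2μF, Q=3μC, V=1.50V), C4(4μF, Q=17μC, V=4.25V)
Op 1: CLOSE 3-4: Q_total=20.00, C_total=6.00, V=3.33; Q3=6.67, Q4=13.33; dissipated=5.042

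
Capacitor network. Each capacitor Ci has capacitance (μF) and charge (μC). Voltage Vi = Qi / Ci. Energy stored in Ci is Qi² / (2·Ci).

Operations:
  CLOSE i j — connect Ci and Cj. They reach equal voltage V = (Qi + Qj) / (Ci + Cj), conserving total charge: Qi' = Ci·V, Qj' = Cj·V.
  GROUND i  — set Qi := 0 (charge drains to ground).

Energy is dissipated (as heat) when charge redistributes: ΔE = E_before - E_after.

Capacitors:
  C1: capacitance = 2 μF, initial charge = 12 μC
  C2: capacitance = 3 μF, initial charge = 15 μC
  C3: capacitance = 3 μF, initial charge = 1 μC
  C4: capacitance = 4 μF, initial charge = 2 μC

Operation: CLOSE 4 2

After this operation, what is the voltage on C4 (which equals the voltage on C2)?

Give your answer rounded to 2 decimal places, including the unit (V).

Answer: 2.43 V

Derivation:
Initial: C1(2μF, Q=12μC, V=6.00V), C2(3μF, Q=15μC, V=5.00V), C3(3μF, Q=1μC, V=0.33V), C4(4μF, Q=2μC, V=0.50V)
Op 1: CLOSE 4-2: Q_total=17.00, C_total=7.00, V=2.43; Q4=9.71, Q2=7.29; dissipated=17.357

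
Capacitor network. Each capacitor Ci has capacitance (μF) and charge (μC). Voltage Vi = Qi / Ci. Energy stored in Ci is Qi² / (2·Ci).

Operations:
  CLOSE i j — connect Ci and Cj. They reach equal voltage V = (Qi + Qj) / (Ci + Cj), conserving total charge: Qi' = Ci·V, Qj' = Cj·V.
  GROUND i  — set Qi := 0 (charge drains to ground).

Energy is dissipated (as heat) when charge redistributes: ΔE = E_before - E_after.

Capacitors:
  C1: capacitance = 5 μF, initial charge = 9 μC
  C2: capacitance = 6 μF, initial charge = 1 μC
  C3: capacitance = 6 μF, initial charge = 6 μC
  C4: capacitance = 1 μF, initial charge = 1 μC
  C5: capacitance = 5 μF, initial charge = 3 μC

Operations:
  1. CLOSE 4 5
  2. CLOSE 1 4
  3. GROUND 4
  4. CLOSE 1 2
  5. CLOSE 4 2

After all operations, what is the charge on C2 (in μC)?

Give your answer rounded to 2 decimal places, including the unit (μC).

Answer: 4.23 μC

Derivation:
Initial: C1(5μF, Q=9μC, V=1.80V), C2(6μF, Q=1μC, V=0.17V), C3(6μF, Q=6μC, V=1.00V), C4(1μF, Q=1μC, V=1.00V), C5(5μF, Q=3μC, V=0.60V)
Op 1: CLOSE 4-5: Q_total=4.00, C_total=6.00, V=0.67; Q4=0.67, Q5=3.33; dissipated=0.067
Op 2: CLOSE 1-4: Q_total=9.67, C_total=6.00, V=1.61; Q1=8.06, Q4=1.61; dissipated=0.535
Op 3: GROUND 4: Q4=0; energy lost=1.298
Op 4: CLOSE 1-2: Q_total=9.06, C_total=11.00, V=0.82; Q1=4.12, Q2=4.94; dissipated=2.845
Op 5: CLOSE 4-2: Q_total=4.94, C_total=7.00, V=0.71; Q4=0.71, Q2=4.23; dissipated=0.290
Final charges: Q1=4.12, Q2=4.23, Q3=6.00, Q4=0.71, Q5=3.33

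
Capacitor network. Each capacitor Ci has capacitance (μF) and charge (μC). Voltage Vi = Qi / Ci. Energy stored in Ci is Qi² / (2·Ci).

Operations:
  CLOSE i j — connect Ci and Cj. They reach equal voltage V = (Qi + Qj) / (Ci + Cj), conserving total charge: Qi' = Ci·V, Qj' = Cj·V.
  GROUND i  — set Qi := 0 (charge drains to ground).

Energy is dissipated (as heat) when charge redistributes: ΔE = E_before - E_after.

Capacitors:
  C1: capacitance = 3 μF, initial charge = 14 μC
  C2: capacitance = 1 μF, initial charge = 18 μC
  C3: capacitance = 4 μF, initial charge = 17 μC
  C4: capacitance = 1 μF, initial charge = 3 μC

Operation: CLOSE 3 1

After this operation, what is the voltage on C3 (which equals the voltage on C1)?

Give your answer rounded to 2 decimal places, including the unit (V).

Initial: C1(3μF, Q=14μC, V=4.67V), C2(1μF, Q=18μC, V=18.00V), C3(4μF, Q=17μC, V=4.25V), C4(1μF, Q=3μC, V=3.00V)
Op 1: CLOSE 3-1: Q_total=31.00, C_total=7.00, V=4.43; Q3=17.71, Q1=13.29; dissipated=0.149

Answer: 4.43 V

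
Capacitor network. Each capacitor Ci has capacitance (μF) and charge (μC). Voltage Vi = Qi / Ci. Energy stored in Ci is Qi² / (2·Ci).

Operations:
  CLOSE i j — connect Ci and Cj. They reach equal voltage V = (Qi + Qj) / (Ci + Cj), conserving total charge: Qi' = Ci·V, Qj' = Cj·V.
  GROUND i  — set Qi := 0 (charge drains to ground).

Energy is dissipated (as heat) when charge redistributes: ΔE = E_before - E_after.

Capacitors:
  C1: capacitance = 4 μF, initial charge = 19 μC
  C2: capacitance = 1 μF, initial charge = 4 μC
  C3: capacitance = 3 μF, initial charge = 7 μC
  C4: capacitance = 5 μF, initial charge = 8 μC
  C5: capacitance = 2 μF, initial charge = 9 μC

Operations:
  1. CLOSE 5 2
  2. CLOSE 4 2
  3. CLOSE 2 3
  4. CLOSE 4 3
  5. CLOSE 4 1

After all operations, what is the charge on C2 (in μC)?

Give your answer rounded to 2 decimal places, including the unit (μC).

Answer: 2.26 μC

Derivation:
Initial: C1(4μF, Q=19μC, V=4.75V), C2(1μF, Q=4μC, V=4.00V), C3(3μF, Q=7μC, V=2.33V), C4(5μF, Q=8μC, V=1.60V), C5(2μF, Q=9μC, V=4.50V)
Op 1: CLOSE 5-2: Q_total=13.00, C_total=3.00, V=4.33; Q5=8.67, Q2=4.33; dissipated=0.083
Op 2: CLOSE 4-2: Q_total=12.33, C_total=6.00, V=2.06; Q4=10.28, Q2=2.06; dissipated=3.113
Op 3: CLOSE 2-3: Q_total=9.06, C_total=4.00, V=2.26; Q2=2.26, Q3=6.79; dissipated=0.029
Op 4: CLOSE 4-3: Q_total=17.07, C_total=8.00, V=2.13; Q4=10.67, Q3=6.40; dissipated=0.041
Op 5: CLOSE 4-1: Q_total=29.67, C_total=9.00, V=3.30; Q4=16.48, Q1=13.19; dissipated=7.606
Final charges: Q1=13.19, Q2=2.26, Q3=6.40, Q4=16.48, Q5=8.67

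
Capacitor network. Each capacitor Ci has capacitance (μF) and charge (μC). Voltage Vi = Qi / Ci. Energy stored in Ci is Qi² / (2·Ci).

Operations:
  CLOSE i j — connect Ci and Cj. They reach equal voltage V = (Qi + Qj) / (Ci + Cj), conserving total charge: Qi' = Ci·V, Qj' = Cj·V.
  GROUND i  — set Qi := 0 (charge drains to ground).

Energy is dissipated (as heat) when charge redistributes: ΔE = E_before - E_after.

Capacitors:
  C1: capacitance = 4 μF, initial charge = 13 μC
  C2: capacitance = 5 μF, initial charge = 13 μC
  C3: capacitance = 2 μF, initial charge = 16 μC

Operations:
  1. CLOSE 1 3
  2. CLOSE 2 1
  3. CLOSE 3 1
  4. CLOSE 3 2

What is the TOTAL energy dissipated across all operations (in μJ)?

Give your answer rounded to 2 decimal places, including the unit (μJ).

Answer: 21.73 μJ

Derivation:
Initial: C1(4μF, Q=13μC, V=3.25V), C2(5μF, Q=13μC, V=2.60V), C3(2μF, Q=16μC, V=8.00V)
Op 1: CLOSE 1-3: Q_total=29.00, C_total=6.00, V=4.83; Q1=19.33, Q3=9.67; dissipated=15.042
Op 2: CLOSE 2-1: Q_total=32.33, C_total=9.00, V=3.59; Q2=17.96, Q1=14.37; dissipated=5.542
Op 3: CLOSE 3-1: Q_total=24.04, C_total=6.00, V=4.01; Q3=8.01, Q1=16.02; dissipated=1.026
Op 4: CLOSE 3-2: Q_total=25.98, C_total=7.00, V=3.71; Q3=7.42, Q2=18.55; dissipated=0.122
Total dissipated: 21.732 μJ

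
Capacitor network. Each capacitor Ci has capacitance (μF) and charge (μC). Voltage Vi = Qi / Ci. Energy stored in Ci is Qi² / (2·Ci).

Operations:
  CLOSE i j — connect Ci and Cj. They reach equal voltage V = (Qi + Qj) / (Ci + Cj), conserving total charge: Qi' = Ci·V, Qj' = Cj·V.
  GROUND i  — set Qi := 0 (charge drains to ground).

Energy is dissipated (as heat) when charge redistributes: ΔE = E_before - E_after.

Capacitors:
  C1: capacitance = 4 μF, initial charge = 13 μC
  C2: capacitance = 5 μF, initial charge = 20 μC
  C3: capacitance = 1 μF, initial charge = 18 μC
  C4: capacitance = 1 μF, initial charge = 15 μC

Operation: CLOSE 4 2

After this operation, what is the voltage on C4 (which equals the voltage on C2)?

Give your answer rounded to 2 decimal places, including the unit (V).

Answer: 5.83 V

Derivation:
Initial: C1(4μF, Q=13μC, V=3.25V), C2(5μF, Q=20μC, V=4.00V), C3(1μF, Q=18μC, V=18.00V), C4(1μF, Q=15μC, V=15.00V)
Op 1: CLOSE 4-2: Q_total=35.00, C_total=6.00, V=5.83; Q4=5.83, Q2=29.17; dissipated=50.417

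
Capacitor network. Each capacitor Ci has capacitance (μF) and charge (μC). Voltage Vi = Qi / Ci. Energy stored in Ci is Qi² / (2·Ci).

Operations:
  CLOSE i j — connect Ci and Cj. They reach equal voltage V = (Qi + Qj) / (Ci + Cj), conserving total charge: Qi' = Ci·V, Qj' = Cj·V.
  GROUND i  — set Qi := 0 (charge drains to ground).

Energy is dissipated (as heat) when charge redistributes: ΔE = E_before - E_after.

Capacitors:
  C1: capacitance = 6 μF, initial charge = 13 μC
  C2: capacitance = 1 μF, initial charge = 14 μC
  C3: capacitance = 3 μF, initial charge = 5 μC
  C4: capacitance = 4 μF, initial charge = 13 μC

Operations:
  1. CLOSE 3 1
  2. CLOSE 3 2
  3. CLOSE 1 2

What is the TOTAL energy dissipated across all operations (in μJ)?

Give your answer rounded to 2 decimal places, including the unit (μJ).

Answer: 58.11 μJ

Derivation:
Initial: C1(6μF, Q=13μC, V=2.17V), C2(1μF, Q=14μC, V=14.00V), C3(3μF, Q=5μC, V=1.67V), C4(4μF, Q=13μC, V=3.25V)
Op 1: CLOSE 3-1: Q_total=18.00, C_total=9.00, V=2.00; Q3=6.00, Q1=12.00; dissipated=0.250
Op 2: CLOSE 3-2: Q_total=20.00, C_total=4.00, V=5.00; Q3=15.00, Q2=5.00; dissipated=54.000
Op 3: CLOSE 1-2: Q_total=17.00, C_total=7.00, V=2.43; Q1=14.57, Q2=2.43; dissipated=3.857
Total dissipated: 58.107 μJ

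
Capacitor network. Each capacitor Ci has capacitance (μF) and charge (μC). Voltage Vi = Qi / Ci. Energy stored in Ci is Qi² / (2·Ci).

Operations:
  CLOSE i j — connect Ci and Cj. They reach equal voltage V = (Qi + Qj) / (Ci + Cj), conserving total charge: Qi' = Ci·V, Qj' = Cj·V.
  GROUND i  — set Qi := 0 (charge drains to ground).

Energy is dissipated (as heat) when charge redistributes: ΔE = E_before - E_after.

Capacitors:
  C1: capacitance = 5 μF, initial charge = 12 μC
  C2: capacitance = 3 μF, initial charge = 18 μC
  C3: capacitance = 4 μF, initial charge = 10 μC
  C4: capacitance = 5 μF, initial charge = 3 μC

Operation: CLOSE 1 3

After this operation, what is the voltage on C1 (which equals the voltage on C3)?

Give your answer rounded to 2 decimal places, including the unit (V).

Answer: 2.44 V

Derivation:
Initial: C1(5μF, Q=12μC, V=2.40V), C2(3μF, Q=18μC, V=6.00V), C3(4μF, Q=10μC, V=2.50V), C4(5μF, Q=3μC, V=0.60V)
Op 1: CLOSE 1-3: Q_total=22.00, C_total=9.00, V=2.44; Q1=12.22, Q3=9.78; dissipated=0.011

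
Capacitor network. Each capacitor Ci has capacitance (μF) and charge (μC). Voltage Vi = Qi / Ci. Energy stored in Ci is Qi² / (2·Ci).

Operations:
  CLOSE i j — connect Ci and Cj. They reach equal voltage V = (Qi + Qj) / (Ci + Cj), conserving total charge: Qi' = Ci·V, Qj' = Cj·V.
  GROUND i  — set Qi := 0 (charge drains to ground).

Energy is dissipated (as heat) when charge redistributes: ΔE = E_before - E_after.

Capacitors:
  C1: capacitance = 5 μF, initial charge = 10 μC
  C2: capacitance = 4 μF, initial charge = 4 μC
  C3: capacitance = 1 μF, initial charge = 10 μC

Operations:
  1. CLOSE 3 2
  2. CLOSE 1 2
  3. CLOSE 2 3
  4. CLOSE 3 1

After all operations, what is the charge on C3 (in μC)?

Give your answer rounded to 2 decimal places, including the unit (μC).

Answer: 2.37 μC

Derivation:
Initial: C1(5μF, Q=10μC, V=2.00V), C2(4μF, Q=4μC, V=1.00V), C3(1μF, Q=10μC, V=10.00V)
Op 1: CLOSE 3-2: Q_total=14.00, C_total=5.00, V=2.80; Q3=2.80, Q2=11.20; dissipated=32.400
Op 2: CLOSE 1-2: Q_total=21.20, C_total=9.00, V=2.36; Q1=11.78, Q2=9.42; dissipated=0.711
Op 3: CLOSE 2-3: Q_total=12.22, C_total=5.00, V=2.44; Q2=9.78, Q3=2.44; dissipated=0.079
Op 4: CLOSE 3-1: Q_total=14.22, C_total=6.00, V=2.37; Q3=2.37, Q1=11.85; dissipated=0.003
Final charges: Q1=11.85, Q2=9.78, Q3=2.37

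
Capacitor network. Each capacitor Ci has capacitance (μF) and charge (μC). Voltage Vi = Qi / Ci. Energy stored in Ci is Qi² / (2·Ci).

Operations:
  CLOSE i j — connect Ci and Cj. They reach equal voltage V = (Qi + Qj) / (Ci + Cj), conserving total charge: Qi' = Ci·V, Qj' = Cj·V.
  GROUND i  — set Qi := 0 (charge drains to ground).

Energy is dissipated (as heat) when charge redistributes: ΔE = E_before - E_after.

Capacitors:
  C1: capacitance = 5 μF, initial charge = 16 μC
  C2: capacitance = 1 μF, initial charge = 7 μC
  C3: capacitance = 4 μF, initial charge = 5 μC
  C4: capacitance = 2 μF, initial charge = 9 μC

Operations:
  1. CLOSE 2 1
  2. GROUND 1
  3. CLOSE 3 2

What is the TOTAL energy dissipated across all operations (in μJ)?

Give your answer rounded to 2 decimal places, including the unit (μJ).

Initial: C1(5μF, Q=16μC, V=3.20V), C2(1μF, Q=7μC, V=7.00V), C3(4μF, Q=5μC, V=1.25V), C4(2μF, Q=9μC, V=4.50V)
Op 1: CLOSE 2-1: Q_total=23.00, C_total=6.00, V=3.83; Q2=3.83, Q1=19.17; dissipated=6.017
Op 2: GROUND 1: Q1=0; energy lost=36.736
Op 3: CLOSE 3-2: Q_total=8.83, C_total=5.00, V=1.77; Q3=7.07, Q2=1.77; dissipated=2.669
Total dissipated: 45.422 μJ

Answer: 45.42 μJ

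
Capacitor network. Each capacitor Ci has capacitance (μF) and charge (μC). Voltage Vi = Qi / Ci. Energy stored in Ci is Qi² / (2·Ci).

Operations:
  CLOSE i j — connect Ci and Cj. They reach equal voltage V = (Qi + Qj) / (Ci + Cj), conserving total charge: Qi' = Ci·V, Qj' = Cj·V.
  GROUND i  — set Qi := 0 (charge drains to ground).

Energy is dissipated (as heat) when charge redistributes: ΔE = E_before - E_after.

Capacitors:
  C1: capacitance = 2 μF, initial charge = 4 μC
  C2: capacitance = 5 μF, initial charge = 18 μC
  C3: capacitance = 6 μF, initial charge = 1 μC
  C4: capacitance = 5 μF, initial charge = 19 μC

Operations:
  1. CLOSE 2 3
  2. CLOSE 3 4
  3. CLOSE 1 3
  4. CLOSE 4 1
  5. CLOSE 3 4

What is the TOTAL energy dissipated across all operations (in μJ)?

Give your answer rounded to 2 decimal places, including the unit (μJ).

Initial: C1(2μF, Q=4μC, V=2.00V), C2(5μF, Q=18μC, V=3.60V), C3(6μF, Q=1μC, V=0.17V), C4(5μF, Q=19μC, V=3.80V)
Op 1: CLOSE 2-3: Q_total=19.00, C_total=11.00, V=1.73; Q2=8.64, Q3=10.36; dissipated=16.074
Op 2: CLOSE 3-4: Q_total=29.36, C_total=11.00, V=2.67; Q3=16.02, Q4=13.35; dissipated=5.858
Op 3: CLOSE 1-3: Q_total=20.02, C_total=8.00, V=2.50; Q1=5.00, Q3=15.01; dissipated=0.336
Op 4: CLOSE 4-1: Q_total=18.35, C_total=7.00, V=2.62; Q4=13.11, Q1=5.24; dissipated=0.020
Op 5: CLOSE 3-4: Q_total=28.12, C_total=11.00, V=2.56; Q3=15.34, Q4=12.78; dissipated=0.019
Total dissipated: 22.308 μJ

Answer: 22.31 μJ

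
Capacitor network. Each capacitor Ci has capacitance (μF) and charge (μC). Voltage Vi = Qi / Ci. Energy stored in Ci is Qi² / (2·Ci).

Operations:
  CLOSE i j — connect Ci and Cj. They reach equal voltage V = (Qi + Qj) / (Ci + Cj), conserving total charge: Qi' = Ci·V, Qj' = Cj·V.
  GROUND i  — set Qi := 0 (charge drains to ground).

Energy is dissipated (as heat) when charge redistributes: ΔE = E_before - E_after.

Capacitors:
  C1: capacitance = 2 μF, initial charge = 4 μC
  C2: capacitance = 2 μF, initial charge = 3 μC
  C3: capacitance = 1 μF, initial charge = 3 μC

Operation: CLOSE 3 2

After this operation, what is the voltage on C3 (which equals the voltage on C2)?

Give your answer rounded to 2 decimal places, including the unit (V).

Initial: C1(2μF, Q=4μC, V=2.00V), C2(2μF, Q=3μC, V=1.50V), C3(1μF, Q=3μC, V=3.00V)
Op 1: CLOSE 3-2: Q_total=6.00, C_total=3.00, V=2.00; Q3=2.00, Q2=4.00; dissipated=0.750

Answer: 2.00 V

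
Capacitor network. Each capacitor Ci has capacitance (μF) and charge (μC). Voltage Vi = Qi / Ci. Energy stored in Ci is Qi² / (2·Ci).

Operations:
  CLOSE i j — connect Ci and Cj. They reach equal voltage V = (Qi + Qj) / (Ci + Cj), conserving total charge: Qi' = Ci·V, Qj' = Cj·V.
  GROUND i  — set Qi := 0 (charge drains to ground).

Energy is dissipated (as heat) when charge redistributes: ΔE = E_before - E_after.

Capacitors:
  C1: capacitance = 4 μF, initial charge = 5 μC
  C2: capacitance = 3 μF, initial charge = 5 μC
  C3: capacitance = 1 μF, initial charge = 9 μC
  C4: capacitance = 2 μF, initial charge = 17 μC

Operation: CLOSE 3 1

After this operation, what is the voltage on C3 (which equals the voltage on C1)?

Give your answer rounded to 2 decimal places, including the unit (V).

Answer: 2.80 V

Derivation:
Initial: C1(4μF, Q=5μC, V=1.25V), C2(3μF, Q=5μC, V=1.67V), C3(1μF, Q=9μC, V=9.00V), C4(2μF, Q=17μC, V=8.50V)
Op 1: CLOSE 3-1: Q_total=14.00, C_total=5.00, V=2.80; Q3=2.80, Q1=11.20; dissipated=24.025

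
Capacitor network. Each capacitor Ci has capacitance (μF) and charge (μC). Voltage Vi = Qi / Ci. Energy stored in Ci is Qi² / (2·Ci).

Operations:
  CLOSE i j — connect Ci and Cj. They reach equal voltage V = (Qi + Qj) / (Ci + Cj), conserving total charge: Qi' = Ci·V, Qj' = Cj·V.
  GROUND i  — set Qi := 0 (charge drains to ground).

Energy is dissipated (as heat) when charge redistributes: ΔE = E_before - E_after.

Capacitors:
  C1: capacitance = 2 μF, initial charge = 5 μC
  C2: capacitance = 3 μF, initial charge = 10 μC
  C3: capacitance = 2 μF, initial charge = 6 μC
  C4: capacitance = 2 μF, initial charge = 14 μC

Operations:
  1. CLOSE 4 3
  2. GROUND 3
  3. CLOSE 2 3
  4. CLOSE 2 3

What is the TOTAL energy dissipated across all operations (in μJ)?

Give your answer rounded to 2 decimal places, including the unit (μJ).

Answer: 39.67 μJ

Derivation:
Initial: C1(2μF, Q=5μC, V=2.50V), C2(3μF, Q=10μC, V=3.33V), C3(2μF, Q=6μC, V=3.00V), C4(2μF, Q=14μC, V=7.00V)
Op 1: CLOSE 4-3: Q_total=20.00, C_total=4.00, V=5.00; Q4=10.00, Q3=10.00; dissipated=8.000
Op 2: GROUND 3: Q3=0; energy lost=25.000
Op 3: CLOSE 2-3: Q_total=10.00, C_total=5.00, V=2.00; Q2=6.00, Q3=4.00; dissipated=6.667
Op 4: CLOSE 2-3: Q_total=10.00, C_total=5.00, V=2.00; Q2=6.00, Q3=4.00; dissipated=0.000
Total dissipated: 39.667 μJ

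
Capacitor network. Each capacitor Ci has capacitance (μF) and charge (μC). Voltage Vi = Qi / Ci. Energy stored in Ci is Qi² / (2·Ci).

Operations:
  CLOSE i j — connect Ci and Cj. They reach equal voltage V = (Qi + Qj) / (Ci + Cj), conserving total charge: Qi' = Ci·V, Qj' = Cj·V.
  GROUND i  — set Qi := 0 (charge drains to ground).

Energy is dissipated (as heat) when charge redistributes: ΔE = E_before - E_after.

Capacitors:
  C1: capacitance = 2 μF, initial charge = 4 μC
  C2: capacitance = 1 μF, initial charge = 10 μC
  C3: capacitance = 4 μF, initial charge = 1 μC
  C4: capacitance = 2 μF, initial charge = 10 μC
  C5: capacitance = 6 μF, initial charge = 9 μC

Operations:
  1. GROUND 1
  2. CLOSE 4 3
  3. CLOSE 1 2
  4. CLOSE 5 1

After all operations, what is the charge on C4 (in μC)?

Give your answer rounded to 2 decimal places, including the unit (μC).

Initial: C1(2μF, Q=4μC, V=2.00V), C2(1μF, Q=10μC, V=10.00V), C3(4μF, Q=1μC, V=0.25V), C4(2μF, Q=10μC, V=5.00V), C5(6μF, Q=9μC, V=1.50V)
Op 1: GROUND 1: Q1=0; energy lost=4.000
Op 2: CLOSE 4-3: Q_total=11.00, C_total=6.00, V=1.83; Q4=3.67, Q3=7.33; dissipated=15.042
Op 3: CLOSE 1-2: Q_total=10.00, C_total=3.00, V=3.33; Q1=6.67, Q2=3.33; dissipated=33.333
Op 4: CLOSE 5-1: Q_total=15.67, C_total=8.00, V=1.96; Q5=11.75, Q1=3.92; dissipated=2.521
Final charges: Q1=3.92, Q2=3.33, Q3=7.33, Q4=3.67, Q5=11.75

Answer: 3.67 μC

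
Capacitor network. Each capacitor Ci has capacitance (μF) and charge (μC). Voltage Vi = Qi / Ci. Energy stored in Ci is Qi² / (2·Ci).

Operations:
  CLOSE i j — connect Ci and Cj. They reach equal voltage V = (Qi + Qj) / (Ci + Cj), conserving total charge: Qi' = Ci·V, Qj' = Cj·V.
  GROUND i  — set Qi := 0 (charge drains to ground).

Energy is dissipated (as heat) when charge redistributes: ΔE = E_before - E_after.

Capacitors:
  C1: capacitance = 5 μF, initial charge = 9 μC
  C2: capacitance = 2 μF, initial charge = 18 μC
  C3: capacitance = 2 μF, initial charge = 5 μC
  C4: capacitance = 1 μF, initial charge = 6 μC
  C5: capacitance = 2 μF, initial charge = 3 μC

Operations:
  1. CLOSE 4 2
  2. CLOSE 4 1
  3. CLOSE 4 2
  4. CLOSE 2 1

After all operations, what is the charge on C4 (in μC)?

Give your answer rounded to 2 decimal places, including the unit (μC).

Answer: 6.28 μC

Derivation:
Initial: C1(5μF, Q=9μC, V=1.80V), C2(2μF, Q=18μC, V=9.00V), C3(2μF, Q=5μC, V=2.50V), C4(1μF, Q=6μC, V=6.00V), C5(2μF, Q=3μC, V=1.50V)
Op 1: CLOSE 4-2: Q_total=24.00, C_total=3.00, V=8.00; Q4=8.00, Q2=16.00; dissipated=3.000
Op 2: CLOSE 4-1: Q_total=17.00, C_total=6.00, V=2.83; Q4=2.83, Q1=14.17; dissipated=16.017
Op 3: CLOSE 4-2: Q_total=18.83, C_total=3.00, V=6.28; Q4=6.28, Q2=12.56; dissipated=8.898
Op 4: CLOSE 2-1: Q_total=26.72, C_total=7.00, V=3.82; Q2=7.63, Q1=19.09; dissipated=8.474
Final charges: Q1=19.09, Q2=7.63, Q3=5.00, Q4=6.28, Q5=3.00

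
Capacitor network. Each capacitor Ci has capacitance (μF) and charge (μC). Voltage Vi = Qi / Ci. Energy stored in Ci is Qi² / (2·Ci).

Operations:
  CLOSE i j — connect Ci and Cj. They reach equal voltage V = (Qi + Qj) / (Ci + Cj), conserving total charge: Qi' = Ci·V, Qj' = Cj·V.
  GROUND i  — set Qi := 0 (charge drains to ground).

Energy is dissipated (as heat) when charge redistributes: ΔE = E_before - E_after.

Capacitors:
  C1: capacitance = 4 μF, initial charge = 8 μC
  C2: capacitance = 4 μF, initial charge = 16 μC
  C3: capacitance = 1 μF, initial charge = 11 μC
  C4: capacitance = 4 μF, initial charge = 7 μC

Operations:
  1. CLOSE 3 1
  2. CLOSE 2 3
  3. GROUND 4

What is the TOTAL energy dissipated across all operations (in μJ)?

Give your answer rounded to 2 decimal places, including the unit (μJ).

Answer: 38.54 μJ

Derivation:
Initial: C1(4μF, Q=8μC, V=2.00V), C2(4μF, Q=16μC, V=4.00V), C3(1μF, Q=11μC, V=11.00V), C4(4μF, Q=7μC, V=1.75V)
Op 1: CLOSE 3-1: Q_total=19.00, C_total=5.00, V=3.80; Q3=3.80, Q1=15.20; dissipated=32.400
Op 2: CLOSE 2-3: Q_total=19.80, C_total=5.00, V=3.96; Q2=15.84, Q3=3.96; dissipated=0.016
Op 3: GROUND 4: Q4=0; energy lost=6.125
Total dissipated: 38.541 μJ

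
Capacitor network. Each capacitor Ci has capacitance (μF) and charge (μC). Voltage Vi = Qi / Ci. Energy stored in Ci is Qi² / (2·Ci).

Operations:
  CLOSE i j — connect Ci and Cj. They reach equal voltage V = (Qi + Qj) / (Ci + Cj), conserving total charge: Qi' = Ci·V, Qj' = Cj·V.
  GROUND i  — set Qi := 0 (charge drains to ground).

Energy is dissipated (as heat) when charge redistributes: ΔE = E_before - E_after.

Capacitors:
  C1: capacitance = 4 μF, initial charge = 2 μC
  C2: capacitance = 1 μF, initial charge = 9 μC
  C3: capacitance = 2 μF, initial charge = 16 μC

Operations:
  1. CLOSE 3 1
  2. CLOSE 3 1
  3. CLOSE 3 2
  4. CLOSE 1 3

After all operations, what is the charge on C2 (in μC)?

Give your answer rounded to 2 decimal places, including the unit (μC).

Initial: C1(4μF, Q=2μC, V=0.50V), C2(1μF, Q=9μC, V=9.00V), C3(2μF, Q=16μC, V=8.00V)
Op 1: CLOSE 3-1: Q_total=18.00, C_total=6.00, V=3.00; Q3=6.00, Q1=12.00; dissipated=37.500
Op 2: CLOSE 3-1: Q_total=18.00, C_total=6.00, V=3.00; Q3=6.00, Q1=12.00; dissipated=0.000
Op 3: CLOSE 3-2: Q_total=15.00, C_total=3.00, V=5.00; Q3=10.00, Q2=5.00; dissipated=12.000
Op 4: CLOSE 1-3: Q_total=22.00, C_total=6.00, V=3.67; Q1=14.67, Q3=7.33; dissipated=2.667
Final charges: Q1=14.67, Q2=5.00, Q3=7.33

Answer: 5.00 μC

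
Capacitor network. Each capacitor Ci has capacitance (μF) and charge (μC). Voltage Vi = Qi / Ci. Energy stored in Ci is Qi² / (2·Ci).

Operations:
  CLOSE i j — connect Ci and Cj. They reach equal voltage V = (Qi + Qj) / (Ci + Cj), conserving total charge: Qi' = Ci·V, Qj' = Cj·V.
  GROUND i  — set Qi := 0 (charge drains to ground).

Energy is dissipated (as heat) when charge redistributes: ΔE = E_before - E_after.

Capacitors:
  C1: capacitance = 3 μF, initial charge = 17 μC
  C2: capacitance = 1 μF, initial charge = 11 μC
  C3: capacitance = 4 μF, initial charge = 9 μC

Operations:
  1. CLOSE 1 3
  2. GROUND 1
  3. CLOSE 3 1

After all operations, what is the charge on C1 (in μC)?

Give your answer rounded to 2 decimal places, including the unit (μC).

Answer: 6.37 μC

Derivation:
Initial: C1(3μF, Q=17μC, V=5.67V), C2(1μF, Q=11μC, V=11.00V), C3(4μF, Q=9μC, V=2.25V)
Op 1: CLOSE 1-3: Q_total=26.00, C_total=7.00, V=3.71; Q1=11.14, Q3=14.86; dissipated=10.006
Op 2: GROUND 1: Q1=0; energy lost=20.694
Op 3: CLOSE 3-1: Q_total=14.86, C_total=7.00, V=2.12; Q3=8.49, Q1=6.37; dissipated=11.825
Final charges: Q1=6.37, Q2=11.00, Q3=8.49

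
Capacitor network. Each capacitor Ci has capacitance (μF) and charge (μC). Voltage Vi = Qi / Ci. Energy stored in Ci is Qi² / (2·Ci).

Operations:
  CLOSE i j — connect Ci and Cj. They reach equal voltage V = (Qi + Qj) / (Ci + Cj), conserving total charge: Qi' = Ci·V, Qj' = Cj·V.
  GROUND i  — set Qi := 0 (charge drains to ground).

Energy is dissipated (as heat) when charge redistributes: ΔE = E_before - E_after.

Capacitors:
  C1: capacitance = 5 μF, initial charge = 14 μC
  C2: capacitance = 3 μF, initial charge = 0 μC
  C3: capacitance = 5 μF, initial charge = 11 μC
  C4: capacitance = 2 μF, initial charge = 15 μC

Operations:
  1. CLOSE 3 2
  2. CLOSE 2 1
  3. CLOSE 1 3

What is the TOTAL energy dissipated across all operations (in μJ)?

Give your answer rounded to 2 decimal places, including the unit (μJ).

Answer: 7.43 μJ

Derivation:
Initial: C1(5μF, Q=14μC, V=2.80V), C2(3μF, Q=0μC, V=0.00V), C3(5μF, Q=11μC, V=2.20V), C4(2μF, Q=15μC, V=7.50V)
Op 1: CLOSE 3-2: Q_total=11.00, C_total=8.00, V=1.38; Q3=6.88, Q2=4.12; dissipated=4.537
Op 2: CLOSE 2-1: Q_total=18.12, C_total=8.00, V=2.27; Q2=6.80, Q1=11.33; dissipated=1.904
Op 3: CLOSE 1-3: Q_total=18.20, C_total=10.00, V=1.82; Q1=9.10, Q3=9.10; dissipated=0.992
Total dissipated: 7.433 μJ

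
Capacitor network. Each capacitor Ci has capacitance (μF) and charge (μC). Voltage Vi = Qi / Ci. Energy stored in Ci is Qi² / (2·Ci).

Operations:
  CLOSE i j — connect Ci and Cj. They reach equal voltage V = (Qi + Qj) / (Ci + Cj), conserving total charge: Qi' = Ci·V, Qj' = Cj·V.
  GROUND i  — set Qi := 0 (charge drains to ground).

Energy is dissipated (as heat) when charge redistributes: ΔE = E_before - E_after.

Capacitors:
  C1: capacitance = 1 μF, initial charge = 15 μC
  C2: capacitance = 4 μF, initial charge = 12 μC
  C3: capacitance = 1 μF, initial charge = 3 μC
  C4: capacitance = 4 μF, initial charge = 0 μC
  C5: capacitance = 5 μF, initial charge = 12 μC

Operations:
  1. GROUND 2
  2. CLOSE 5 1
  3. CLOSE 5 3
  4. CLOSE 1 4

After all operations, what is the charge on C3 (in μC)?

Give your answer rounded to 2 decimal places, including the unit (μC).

Initial: C1(1μF, Q=15μC, V=15.00V), C2(4μF, Q=12μC, V=3.00V), C3(1μF, Q=3μC, V=3.00V), C4(4μF, Q=0μC, V=0.00V), C5(5μF, Q=12μC, V=2.40V)
Op 1: GROUND 2: Q2=0; energy lost=18.000
Op 2: CLOSE 5-1: Q_total=27.00, C_total=6.00, V=4.50; Q5=22.50, Q1=4.50; dissipated=66.150
Op 3: CLOSE 5-3: Q_total=25.50, C_total=6.00, V=4.25; Q5=21.25, Q3=4.25; dissipated=0.938
Op 4: CLOSE 1-4: Q_total=4.50, C_total=5.00, V=0.90; Q1=0.90, Q4=3.60; dissipated=8.100
Final charges: Q1=0.90, Q2=0.00, Q3=4.25, Q4=3.60, Q5=21.25

Answer: 4.25 μC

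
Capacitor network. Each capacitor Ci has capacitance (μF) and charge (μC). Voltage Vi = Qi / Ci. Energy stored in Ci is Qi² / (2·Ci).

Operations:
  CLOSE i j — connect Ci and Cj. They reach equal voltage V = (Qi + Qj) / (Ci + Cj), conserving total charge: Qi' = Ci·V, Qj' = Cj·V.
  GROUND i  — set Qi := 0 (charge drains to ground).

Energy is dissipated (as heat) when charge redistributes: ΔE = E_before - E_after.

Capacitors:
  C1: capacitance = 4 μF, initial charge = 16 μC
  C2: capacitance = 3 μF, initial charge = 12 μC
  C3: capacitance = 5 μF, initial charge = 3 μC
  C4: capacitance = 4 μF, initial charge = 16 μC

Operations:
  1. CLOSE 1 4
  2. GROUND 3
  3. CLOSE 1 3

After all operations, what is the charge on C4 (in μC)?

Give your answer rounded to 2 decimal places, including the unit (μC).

Answer: 16.00 μC

Derivation:
Initial: C1(4μF, Q=16μC, V=4.00V), C2(3μF, Q=12μC, V=4.00V), C3(5μF, Q=3μC, V=0.60V), C4(4μF, Q=16μC, V=4.00V)
Op 1: CLOSE 1-4: Q_total=32.00, C_total=8.00, V=4.00; Q1=16.00, Q4=16.00; dissipated=0.000
Op 2: GROUND 3: Q3=0; energy lost=0.900
Op 3: CLOSE 1-3: Q_total=16.00, C_total=9.00, V=1.78; Q1=7.11, Q3=8.89; dissipated=17.778
Final charges: Q1=7.11, Q2=12.00, Q3=8.89, Q4=16.00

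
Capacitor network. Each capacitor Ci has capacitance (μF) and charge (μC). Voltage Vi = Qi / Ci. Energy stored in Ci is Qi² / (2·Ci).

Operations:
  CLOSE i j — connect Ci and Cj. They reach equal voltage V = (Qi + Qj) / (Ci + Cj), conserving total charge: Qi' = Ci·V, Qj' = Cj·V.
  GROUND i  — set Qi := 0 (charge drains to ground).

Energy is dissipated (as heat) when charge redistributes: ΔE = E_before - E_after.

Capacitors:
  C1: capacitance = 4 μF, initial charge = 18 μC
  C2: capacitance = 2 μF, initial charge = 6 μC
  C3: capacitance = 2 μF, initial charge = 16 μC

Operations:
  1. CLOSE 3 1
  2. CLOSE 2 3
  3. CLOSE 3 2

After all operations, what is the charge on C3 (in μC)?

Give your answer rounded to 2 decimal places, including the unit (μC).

Answer: 8.67 μC

Derivation:
Initial: C1(4μF, Q=18μC, V=4.50V), C2(2μF, Q=6μC, V=3.00V), C3(2μF, Q=16μC, V=8.00V)
Op 1: CLOSE 3-1: Q_total=34.00, C_total=6.00, V=5.67; Q3=11.33, Q1=22.67; dissipated=8.167
Op 2: CLOSE 2-3: Q_total=17.33, C_total=4.00, V=4.33; Q2=8.67, Q3=8.67; dissipated=3.556
Op 3: CLOSE 3-2: Q_total=17.33, C_total=4.00, V=4.33; Q3=8.67, Q2=8.67; dissipated=0.000
Final charges: Q1=22.67, Q2=8.67, Q3=8.67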